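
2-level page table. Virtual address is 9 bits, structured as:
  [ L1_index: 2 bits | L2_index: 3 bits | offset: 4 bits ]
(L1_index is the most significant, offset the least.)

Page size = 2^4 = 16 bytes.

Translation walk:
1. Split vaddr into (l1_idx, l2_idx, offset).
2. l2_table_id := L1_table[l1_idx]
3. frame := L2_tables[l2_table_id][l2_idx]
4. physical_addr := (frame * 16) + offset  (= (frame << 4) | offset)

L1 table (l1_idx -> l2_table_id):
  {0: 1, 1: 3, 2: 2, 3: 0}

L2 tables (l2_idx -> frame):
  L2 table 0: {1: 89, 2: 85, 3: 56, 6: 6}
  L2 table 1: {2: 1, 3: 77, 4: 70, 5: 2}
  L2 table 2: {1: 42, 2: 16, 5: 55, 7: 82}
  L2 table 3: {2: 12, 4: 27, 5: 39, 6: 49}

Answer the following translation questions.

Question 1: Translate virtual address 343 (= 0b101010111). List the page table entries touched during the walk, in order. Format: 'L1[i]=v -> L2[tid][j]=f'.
Answer: L1[2]=2 -> L2[2][5]=55

Derivation:
vaddr = 343 = 0b101010111
Split: l1_idx=2, l2_idx=5, offset=7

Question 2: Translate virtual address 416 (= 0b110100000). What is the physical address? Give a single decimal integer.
Answer: 1360

Derivation:
vaddr = 416 = 0b110100000
Split: l1_idx=3, l2_idx=2, offset=0
L1[3] = 0
L2[0][2] = 85
paddr = 85 * 16 + 0 = 1360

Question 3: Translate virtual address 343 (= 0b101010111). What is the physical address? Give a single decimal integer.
vaddr = 343 = 0b101010111
Split: l1_idx=2, l2_idx=5, offset=7
L1[2] = 2
L2[2][5] = 55
paddr = 55 * 16 + 7 = 887

Answer: 887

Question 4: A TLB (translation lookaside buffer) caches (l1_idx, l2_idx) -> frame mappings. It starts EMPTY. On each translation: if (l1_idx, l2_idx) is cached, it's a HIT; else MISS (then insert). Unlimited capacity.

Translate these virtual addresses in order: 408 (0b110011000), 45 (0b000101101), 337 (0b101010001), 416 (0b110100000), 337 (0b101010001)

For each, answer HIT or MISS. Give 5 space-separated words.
vaddr=408: (3,1) not in TLB -> MISS, insert
vaddr=45: (0,2) not in TLB -> MISS, insert
vaddr=337: (2,5) not in TLB -> MISS, insert
vaddr=416: (3,2) not in TLB -> MISS, insert
vaddr=337: (2,5) in TLB -> HIT

Answer: MISS MISS MISS MISS HIT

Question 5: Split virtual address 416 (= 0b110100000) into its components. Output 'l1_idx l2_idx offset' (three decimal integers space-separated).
vaddr = 416 = 0b110100000
  top 2 bits -> l1_idx = 3
  next 3 bits -> l2_idx = 2
  bottom 4 bits -> offset = 0

Answer: 3 2 0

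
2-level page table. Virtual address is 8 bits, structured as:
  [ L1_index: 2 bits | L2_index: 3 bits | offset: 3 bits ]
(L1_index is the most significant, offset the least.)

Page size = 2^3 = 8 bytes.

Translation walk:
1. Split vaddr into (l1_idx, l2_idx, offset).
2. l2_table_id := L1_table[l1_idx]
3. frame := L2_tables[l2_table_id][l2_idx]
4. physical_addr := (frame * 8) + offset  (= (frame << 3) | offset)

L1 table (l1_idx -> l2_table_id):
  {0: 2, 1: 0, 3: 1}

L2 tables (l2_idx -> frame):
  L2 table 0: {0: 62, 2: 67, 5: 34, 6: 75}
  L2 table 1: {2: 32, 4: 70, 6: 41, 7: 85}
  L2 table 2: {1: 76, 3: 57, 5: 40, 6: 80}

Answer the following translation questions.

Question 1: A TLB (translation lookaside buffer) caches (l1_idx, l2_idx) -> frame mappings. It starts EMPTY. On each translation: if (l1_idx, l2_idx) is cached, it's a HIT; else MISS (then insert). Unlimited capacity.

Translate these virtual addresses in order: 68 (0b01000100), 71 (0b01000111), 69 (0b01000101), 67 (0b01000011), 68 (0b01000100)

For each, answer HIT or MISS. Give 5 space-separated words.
vaddr=68: (1,0) not in TLB -> MISS, insert
vaddr=71: (1,0) in TLB -> HIT
vaddr=69: (1,0) in TLB -> HIT
vaddr=67: (1,0) in TLB -> HIT
vaddr=68: (1,0) in TLB -> HIT

Answer: MISS HIT HIT HIT HIT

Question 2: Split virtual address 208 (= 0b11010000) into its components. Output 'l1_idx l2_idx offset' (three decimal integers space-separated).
Answer: 3 2 0

Derivation:
vaddr = 208 = 0b11010000
  top 2 bits -> l1_idx = 3
  next 3 bits -> l2_idx = 2
  bottom 3 bits -> offset = 0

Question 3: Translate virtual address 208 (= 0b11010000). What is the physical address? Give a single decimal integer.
vaddr = 208 = 0b11010000
Split: l1_idx=3, l2_idx=2, offset=0
L1[3] = 1
L2[1][2] = 32
paddr = 32 * 8 + 0 = 256

Answer: 256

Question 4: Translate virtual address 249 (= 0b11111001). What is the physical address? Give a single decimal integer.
Answer: 681

Derivation:
vaddr = 249 = 0b11111001
Split: l1_idx=3, l2_idx=7, offset=1
L1[3] = 1
L2[1][7] = 85
paddr = 85 * 8 + 1 = 681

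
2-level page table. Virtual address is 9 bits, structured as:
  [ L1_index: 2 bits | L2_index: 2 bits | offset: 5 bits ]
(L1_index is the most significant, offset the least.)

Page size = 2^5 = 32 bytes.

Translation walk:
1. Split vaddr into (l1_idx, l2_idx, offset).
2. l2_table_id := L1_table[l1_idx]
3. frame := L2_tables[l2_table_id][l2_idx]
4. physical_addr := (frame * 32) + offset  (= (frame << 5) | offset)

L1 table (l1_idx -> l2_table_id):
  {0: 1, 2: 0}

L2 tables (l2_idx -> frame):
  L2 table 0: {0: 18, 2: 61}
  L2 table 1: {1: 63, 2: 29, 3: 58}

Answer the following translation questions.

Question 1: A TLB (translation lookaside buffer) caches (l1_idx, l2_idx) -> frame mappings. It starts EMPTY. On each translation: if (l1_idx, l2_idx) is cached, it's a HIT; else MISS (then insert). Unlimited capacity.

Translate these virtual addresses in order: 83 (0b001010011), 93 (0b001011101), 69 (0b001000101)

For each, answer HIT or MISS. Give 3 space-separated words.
Answer: MISS HIT HIT

Derivation:
vaddr=83: (0,2) not in TLB -> MISS, insert
vaddr=93: (0,2) in TLB -> HIT
vaddr=69: (0,2) in TLB -> HIT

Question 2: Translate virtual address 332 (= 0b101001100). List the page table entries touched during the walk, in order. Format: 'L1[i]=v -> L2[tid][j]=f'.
vaddr = 332 = 0b101001100
Split: l1_idx=2, l2_idx=2, offset=12

Answer: L1[2]=0 -> L2[0][2]=61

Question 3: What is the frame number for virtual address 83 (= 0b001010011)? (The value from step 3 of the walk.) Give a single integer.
Answer: 29

Derivation:
vaddr = 83: l1_idx=0, l2_idx=2
L1[0] = 1; L2[1][2] = 29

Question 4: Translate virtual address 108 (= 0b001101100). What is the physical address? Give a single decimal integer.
Answer: 1868

Derivation:
vaddr = 108 = 0b001101100
Split: l1_idx=0, l2_idx=3, offset=12
L1[0] = 1
L2[1][3] = 58
paddr = 58 * 32 + 12 = 1868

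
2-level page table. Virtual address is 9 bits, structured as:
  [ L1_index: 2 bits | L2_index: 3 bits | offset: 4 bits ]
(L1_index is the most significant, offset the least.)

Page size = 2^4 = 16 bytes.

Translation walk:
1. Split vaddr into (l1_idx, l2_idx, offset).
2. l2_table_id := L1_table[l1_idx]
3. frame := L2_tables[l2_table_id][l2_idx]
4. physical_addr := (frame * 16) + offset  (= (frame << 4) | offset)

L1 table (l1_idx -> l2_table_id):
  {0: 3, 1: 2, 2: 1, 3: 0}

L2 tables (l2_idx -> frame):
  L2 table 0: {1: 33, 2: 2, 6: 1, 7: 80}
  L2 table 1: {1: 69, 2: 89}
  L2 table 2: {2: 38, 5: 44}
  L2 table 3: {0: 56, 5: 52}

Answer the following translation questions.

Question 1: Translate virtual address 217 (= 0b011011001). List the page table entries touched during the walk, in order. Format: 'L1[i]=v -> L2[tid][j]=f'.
vaddr = 217 = 0b011011001
Split: l1_idx=1, l2_idx=5, offset=9

Answer: L1[1]=2 -> L2[2][5]=44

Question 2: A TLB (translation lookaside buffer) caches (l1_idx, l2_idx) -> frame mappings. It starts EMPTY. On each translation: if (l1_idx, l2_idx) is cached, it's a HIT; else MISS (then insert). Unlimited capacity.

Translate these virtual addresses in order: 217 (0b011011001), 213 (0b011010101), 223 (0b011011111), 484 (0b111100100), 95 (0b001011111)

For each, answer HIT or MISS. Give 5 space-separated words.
vaddr=217: (1,5) not in TLB -> MISS, insert
vaddr=213: (1,5) in TLB -> HIT
vaddr=223: (1,5) in TLB -> HIT
vaddr=484: (3,6) not in TLB -> MISS, insert
vaddr=95: (0,5) not in TLB -> MISS, insert

Answer: MISS HIT HIT MISS MISS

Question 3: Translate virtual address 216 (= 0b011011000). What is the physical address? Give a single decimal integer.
vaddr = 216 = 0b011011000
Split: l1_idx=1, l2_idx=5, offset=8
L1[1] = 2
L2[2][5] = 44
paddr = 44 * 16 + 8 = 712

Answer: 712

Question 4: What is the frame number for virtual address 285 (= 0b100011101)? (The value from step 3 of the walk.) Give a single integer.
Answer: 69

Derivation:
vaddr = 285: l1_idx=2, l2_idx=1
L1[2] = 1; L2[1][1] = 69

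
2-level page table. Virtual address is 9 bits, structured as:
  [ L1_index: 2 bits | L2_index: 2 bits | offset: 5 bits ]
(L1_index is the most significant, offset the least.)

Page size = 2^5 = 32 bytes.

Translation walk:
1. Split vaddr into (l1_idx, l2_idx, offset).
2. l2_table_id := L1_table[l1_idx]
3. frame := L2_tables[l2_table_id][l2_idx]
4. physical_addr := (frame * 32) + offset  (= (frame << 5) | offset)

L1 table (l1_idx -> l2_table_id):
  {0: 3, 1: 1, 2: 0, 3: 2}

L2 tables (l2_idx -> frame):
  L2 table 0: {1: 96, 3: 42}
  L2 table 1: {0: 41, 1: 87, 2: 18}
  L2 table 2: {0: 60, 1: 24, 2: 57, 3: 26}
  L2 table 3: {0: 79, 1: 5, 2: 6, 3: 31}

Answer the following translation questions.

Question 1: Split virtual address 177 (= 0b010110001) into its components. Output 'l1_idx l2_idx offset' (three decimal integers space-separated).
Answer: 1 1 17

Derivation:
vaddr = 177 = 0b010110001
  top 2 bits -> l1_idx = 1
  next 2 bits -> l2_idx = 1
  bottom 5 bits -> offset = 17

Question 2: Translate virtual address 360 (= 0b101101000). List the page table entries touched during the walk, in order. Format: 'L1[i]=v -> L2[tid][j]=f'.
Answer: L1[2]=0 -> L2[0][3]=42

Derivation:
vaddr = 360 = 0b101101000
Split: l1_idx=2, l2_idx=3, offset=8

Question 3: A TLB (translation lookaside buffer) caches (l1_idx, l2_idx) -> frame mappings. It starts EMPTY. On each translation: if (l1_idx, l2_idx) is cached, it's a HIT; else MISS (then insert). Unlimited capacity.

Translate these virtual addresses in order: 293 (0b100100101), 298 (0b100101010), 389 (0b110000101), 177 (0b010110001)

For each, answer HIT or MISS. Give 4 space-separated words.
Answer: MISS HIT MISS MISS

Derivation:
vaddr=293: (2,1) not in TLB -> MISS, insert
vaddr=298: (2,1) in TLB -> HIT
vaddr=389: (3,0) not in TLB -> MISS, insert
vaddr=177: (1,1) not in TLB -> MISS, insert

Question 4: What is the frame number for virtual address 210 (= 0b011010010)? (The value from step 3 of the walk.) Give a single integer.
Answer: 18

Derivation:
vaddr = 210: l1_idx=1, l2_idx=2
L1[1] = 1; L2[1][2] = 18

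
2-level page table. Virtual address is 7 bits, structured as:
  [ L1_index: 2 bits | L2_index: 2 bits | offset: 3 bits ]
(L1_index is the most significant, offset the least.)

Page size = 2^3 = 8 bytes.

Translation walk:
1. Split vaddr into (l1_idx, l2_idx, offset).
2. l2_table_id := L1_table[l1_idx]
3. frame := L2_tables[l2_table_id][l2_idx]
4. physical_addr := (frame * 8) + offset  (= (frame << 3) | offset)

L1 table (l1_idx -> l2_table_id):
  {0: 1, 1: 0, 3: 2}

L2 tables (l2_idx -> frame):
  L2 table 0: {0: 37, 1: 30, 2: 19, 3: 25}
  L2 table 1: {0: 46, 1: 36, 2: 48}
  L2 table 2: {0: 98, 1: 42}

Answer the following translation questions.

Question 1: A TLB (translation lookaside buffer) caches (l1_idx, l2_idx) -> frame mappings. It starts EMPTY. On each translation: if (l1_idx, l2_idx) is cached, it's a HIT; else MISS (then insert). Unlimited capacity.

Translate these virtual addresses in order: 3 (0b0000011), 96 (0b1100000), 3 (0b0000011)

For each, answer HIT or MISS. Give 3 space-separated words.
Answer: MISS MISS HIT

Derivation:
vaddr=3: (0,0) not in TLB -> MISS, insert
vaddr=96: (3,0) not in TLB -> MISS, insert
vaddr=3: (0,0) in TLB -> HIT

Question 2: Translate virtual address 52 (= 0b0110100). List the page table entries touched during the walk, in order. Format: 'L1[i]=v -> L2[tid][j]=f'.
vaddr = 52 = 0b0110100
Split: l1_idx=1, l2_idx=2, offset=4

Answer: L1[1]=0 -> L2[0][2]=19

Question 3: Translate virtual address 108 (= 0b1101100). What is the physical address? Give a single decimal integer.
vaddr = 108 = 0b1101100
Split: l1_idx=3, l2_idx=1, offset=4
L1[3] = 2
L2[2][1] = 42
paddr = 42 * 8 + 4 = 340

Answer: 340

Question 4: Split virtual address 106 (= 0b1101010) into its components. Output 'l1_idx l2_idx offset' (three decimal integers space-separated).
vaddr = 106 = 0b1101010
  top 2 bits -> l1_idx = 3
  next 2 bits -> l2_idx = 1
  bottom 3 bits -> offset = 2

Answer: 3 1 2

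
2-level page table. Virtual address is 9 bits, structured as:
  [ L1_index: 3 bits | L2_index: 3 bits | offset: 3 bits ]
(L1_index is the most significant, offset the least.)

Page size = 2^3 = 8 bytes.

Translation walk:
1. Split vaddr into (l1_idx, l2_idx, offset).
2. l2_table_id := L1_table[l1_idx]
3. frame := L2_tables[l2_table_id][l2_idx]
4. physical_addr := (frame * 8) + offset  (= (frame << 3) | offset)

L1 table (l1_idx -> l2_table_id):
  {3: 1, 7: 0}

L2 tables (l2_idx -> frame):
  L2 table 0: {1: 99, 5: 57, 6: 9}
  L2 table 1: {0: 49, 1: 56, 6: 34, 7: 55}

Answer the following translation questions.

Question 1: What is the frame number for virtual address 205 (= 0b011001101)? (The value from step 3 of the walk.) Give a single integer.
vaddr = 205: l1_idx=3, l2_idx=1
L1[3] = 1; L2[1][1] = 56

Answer: 56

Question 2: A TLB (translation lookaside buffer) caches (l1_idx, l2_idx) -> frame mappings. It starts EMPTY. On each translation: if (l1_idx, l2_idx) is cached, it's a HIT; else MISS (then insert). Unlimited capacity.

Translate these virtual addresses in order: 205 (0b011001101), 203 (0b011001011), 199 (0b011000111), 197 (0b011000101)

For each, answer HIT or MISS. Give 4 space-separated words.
vaddr=205: (3,1) not in TLB -> MISS, insert
vaddr=203: (3,1) in TLB -> HIT
vaddr=199: (3,0) not in TLB -> MISS, insert
vaddr=197: (3,0) in TLB -> HIT

Answer: MISS HIT MISS HIT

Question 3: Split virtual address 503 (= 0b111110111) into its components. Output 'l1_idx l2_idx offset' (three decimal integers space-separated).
Answer: 7 6 7

Derivation:
vaddr = 503 = 0b111110111
  top 3 bits -> l1_idx = 7
  next 3 bits -> l2_idx = 6
  bottom 3 bits -> offset = 7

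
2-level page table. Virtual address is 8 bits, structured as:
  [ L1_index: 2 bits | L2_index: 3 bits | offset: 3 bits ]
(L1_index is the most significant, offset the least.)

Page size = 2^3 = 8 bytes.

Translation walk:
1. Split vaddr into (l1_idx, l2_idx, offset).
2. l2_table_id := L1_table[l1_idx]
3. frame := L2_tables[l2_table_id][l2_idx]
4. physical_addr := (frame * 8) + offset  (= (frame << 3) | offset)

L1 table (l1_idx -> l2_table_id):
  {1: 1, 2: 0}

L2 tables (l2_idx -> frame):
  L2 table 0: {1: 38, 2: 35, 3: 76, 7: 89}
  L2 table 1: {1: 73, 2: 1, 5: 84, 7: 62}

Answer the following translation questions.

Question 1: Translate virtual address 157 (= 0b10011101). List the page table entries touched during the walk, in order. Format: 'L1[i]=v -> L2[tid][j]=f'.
Answer: L1[2]=0 -> L2[0][3]=76

Derivation:
vaddr = 157 = 0b10011101
Split: l1_idx=2, l2_idx=3, offset=5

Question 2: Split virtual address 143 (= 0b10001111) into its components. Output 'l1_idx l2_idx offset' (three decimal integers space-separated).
vaddr = 143 = 0b10001111
  top 2 bits -> l1_idx = 2
  next 3 bits -> l2_idx = 1
  bottom 3 bits -> offset = 7

Answer: 2 1 7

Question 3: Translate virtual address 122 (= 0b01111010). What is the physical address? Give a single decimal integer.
vaddr = 122 = 0b01111010
Split: l1_idx=1, l2_idx=7, offset=2
L1[1] = 1
L2[1][7] = 62
paddr = 62 * 8 + 2 = 498

Answer: 498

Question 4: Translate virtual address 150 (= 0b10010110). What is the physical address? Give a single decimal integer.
vaddr = 150 = 0b10010110
Split: l1_idx=2, l2_idx=2, offset=6
L1[2] = 0
L2[0][2] = 35
paddr = 35 * 8 + 6 = 286

Answer: 286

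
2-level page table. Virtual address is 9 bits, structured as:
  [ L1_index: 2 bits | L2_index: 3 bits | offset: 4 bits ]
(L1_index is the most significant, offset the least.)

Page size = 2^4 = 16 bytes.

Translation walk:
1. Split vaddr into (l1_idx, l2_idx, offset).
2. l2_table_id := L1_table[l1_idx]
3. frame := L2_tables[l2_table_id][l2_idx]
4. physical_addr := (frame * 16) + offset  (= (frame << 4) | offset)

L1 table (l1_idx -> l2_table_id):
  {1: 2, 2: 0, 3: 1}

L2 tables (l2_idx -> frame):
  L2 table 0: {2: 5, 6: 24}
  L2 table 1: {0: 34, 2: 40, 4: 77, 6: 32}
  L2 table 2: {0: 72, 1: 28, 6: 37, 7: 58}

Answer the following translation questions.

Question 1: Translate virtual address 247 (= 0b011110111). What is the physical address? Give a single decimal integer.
vaddr = 247 = 0b011110111
Split: l1_idx=1, l2_idx=7, offset=7
L1[1] = 2
L2[2][7] = 58
paddr = 58 * 16 + 7 = 935

Answer: 935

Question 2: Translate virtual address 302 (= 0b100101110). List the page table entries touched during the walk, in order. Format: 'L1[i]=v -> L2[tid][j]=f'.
vaddr = 302 = 0b100101110
Split: l1_idx=2, l2_idx=2, offset=14

Answer: L1[2]=0 -> L2[0][2]=5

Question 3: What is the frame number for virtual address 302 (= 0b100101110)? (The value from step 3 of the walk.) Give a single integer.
vaddr = 302: l1_idx=2, l2_idx=2
L1[2] = 0; L2[0][2] = 5

Answer: 5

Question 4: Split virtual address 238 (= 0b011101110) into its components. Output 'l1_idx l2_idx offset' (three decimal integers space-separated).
vaddr = 238 = 0b011101110
  top 2 bits -> l1_idx = 1
  next 3 bits -> l2_idx = 6
  bottom 4 bits -> offset = 14

Answer: 1 6 14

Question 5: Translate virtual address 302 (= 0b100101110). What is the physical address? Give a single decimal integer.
Answer: 94

Derivation:
vaddr = 302 = 0b100101110
Split: l1_idx=2, l2_idx=2, offset=14
L1[2] = 0
L2[0][2] = 5
paddr = 5 * 16 + 14 = 94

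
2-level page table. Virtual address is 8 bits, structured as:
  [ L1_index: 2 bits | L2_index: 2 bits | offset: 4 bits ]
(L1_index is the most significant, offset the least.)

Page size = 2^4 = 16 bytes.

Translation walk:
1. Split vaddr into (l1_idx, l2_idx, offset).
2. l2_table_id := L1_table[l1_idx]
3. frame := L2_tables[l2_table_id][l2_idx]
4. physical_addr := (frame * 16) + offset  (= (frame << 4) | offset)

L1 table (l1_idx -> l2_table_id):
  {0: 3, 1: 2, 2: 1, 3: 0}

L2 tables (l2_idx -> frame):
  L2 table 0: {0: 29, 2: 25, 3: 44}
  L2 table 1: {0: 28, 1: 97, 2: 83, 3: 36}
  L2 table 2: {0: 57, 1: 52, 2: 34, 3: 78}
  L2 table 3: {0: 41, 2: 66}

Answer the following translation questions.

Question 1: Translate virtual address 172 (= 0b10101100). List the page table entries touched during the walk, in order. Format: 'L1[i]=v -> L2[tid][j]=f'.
vaddr = 172 = 0b10101100
Split: l1_idx=2, l2_idx=2, offset=12

Answer: L1[2]=1 -> L2[1][2]=83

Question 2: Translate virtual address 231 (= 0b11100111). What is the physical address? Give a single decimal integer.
Answer: 407

Derivation:
vaddr = 231 = 0b11100111
Split: l1_idx=3, l2_idx=2, offset=7
L1[3] = 0
L2[0][2] = 25
paddr = 25 * 16 + 7 = 407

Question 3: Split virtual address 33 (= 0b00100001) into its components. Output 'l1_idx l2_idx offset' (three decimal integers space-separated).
vaddr = 33 = 0b00100001
  top 2 bits -> l1_idx = 0
  next 2 bits -> l2_idx = 2
  bottom 4 bits -> offset = 1

Answer: 0 2 1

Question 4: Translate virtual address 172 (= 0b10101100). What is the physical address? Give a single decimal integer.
Answer: 1340

Derivation:
vaddr = 172 = 0b10101100
Split: l1_idx=2, l2_idx=2, offset=12
L1[2] = 1
L2[1][2] = 83
paddr = 83 * 16 + 12 = 1340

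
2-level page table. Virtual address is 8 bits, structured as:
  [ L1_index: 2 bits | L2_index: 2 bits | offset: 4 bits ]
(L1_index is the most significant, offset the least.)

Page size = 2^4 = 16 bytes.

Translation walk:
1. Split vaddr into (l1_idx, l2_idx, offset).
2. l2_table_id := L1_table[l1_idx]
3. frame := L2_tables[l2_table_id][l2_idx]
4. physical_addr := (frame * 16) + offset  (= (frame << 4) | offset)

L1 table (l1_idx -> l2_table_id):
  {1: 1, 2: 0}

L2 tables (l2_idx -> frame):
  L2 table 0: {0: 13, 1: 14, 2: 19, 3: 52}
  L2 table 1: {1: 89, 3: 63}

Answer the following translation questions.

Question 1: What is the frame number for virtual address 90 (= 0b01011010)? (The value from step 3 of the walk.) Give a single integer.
Answer: 89

Derivation:
vaddr = 90: l1_idx=1, l2_idx=1
L1[1] = 1; L2[1][1] = 89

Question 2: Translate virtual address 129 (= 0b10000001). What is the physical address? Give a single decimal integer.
Answer: 209

Derivation:
vaddr = 129 = 0b10000001
Split: l1_idx=2, l2_idx=0, offset=1
L1[2] = 0
L2[0][0] = 13
paddr = 13 * 16 + 1 = 209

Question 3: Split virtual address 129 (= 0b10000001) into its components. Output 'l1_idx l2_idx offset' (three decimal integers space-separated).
vaddr = 129 = 0b10000001
  top 2 bits -> l1_idx = 2
  next 2 bits -> l2_idx = 0
  bottom 4 bits -> offset = 1

Answer: 2 0 1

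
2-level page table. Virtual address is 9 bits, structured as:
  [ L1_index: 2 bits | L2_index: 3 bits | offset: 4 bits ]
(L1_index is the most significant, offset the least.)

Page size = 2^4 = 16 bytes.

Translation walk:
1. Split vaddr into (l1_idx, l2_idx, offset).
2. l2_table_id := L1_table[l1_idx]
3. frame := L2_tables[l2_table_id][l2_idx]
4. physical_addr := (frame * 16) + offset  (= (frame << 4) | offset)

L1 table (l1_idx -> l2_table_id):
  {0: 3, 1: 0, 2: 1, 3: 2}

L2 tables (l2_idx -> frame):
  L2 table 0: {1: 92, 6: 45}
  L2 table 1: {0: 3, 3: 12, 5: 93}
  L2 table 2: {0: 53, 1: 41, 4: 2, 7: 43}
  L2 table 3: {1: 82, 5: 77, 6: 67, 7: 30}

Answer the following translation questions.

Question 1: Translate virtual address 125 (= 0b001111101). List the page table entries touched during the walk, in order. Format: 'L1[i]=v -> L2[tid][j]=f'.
vaddr = 125 = 0b001111101
Split: l1_idx=0, l2_idx=7, offset=13

Answer: L1[0]=3 -> L2[3][7]=30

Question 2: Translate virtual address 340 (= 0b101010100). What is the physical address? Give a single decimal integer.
Answer: 1492

Derivation:
vaddr = 340 = 0b101010100
Split: l1_idx=2, l2_idx=5, offset=4
L1[2] = 1
L2[1][5] = 93
paddr = 93 * 16 + 4 = 1492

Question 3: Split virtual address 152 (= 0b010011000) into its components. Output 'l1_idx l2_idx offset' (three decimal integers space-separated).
Answer: 1 1 8

Derivation:
vaddr = 152 = 0b010011000
  top 2 bits -> l1_idx = 1
  next 3 bits -> l2_idx = 1
  bottom 4 bits -> offset = 8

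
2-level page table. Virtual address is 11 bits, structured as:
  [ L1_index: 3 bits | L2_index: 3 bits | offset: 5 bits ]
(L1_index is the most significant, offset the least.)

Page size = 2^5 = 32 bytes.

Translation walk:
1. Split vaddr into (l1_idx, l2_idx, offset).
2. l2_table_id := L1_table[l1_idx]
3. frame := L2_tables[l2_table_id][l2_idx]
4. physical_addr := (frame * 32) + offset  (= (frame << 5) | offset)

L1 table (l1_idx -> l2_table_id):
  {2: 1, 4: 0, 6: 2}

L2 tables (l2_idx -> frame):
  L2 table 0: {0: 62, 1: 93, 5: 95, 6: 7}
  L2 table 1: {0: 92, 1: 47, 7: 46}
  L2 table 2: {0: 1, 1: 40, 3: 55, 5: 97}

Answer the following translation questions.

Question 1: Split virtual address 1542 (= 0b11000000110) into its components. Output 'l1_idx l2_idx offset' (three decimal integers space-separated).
vaddr = 1542 = 0b11000000110
  top 3 bits -> l1_idx = 6
  next 3 bits -> l2_idx = 0
  bottom 5 bits -> offset = 6

Answer: 6 0 6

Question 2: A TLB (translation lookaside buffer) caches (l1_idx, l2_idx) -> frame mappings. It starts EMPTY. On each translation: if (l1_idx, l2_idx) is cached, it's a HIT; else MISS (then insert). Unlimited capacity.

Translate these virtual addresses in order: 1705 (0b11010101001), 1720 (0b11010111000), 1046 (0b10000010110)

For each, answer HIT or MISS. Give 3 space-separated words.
Answer: MISS HIT MISS

Derivation:
vaddr=1705: (6,5) not in TLB -> MISS, insert
vaddr=1720: (6,5) in TLB -> HIT
vaddr=1046: (4,0) not in TLB -> MISS, insert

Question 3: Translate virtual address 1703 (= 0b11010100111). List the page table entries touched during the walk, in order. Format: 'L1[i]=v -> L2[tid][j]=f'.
Answer: L1[6]=2 -> L2[2][5]=97

Derivation:
vaddr = 1703 = 0b11010100111
Split: l1_idx=6, l2_idx=5, offset=7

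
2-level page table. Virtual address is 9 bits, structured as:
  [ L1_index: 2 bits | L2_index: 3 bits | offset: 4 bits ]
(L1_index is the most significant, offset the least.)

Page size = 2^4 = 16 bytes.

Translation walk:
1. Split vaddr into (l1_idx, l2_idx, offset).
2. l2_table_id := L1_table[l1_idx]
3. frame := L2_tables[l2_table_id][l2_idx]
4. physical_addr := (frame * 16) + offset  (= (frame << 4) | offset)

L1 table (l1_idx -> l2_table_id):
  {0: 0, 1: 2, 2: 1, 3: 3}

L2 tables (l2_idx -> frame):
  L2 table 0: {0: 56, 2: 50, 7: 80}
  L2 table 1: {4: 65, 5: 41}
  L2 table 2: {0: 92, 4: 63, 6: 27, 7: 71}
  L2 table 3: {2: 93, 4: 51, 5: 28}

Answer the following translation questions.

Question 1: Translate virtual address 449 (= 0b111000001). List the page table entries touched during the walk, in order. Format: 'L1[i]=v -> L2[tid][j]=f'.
vaddr = 449 = 0b111000001
Split: l1_idx=3, l2_idx=4, offset=1

Answer: L1[3]=3 -> L2[3][4]=51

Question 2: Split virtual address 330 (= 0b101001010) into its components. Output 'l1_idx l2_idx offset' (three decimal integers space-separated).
vaddr = 330 = 0b101001010
  top 2 bits -> l1_idx = 2
  next 3 bits -> l2_idx = 4
  bottom 4 bits -> offset = 10

Answer: 2 4 10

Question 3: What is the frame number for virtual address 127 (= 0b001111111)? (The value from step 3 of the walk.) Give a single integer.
Answer: 80

Derivation:
vaddr = 127: l1_idx=0, l2_idx=7
L1[0] = 0; L2[0][7] = 80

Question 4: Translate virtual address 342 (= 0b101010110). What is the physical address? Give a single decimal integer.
Answer: 662

Derivation:
vaddr = 342 = 0b101010110
Split: l1_idx=2, l2_idx=5, offset=6
L1[2] = 1
L2[1][5] = 41
paddr = 41 * 16 + 6 = 662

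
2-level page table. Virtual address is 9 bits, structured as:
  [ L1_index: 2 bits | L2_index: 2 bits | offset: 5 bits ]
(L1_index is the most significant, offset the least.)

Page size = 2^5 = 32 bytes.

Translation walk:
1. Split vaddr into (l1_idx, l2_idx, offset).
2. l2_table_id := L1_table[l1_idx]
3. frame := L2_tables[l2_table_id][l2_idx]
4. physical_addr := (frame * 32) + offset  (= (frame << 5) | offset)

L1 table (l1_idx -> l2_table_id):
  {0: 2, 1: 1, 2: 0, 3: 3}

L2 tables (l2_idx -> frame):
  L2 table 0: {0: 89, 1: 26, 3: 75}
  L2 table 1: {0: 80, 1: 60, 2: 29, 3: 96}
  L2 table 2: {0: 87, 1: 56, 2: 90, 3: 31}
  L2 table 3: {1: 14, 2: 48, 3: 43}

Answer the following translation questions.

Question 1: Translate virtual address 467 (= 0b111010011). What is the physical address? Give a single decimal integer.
Answer: 1555

Derivation:
vaddr = 467 = 0b111010011
Split: l1_idx=3, l2_idx=2, offset=19
L1[3] = 3
L2[3][2] = 48
paddr = 48 * 32 + 19 = 1555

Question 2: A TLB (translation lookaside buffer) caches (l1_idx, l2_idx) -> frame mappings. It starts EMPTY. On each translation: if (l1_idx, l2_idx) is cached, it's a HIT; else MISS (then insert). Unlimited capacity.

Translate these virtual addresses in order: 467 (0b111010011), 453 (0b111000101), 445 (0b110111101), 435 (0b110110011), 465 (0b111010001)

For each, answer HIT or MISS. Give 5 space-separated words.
vaddr=467: (3,2) not in TLB -> MISS, insert
vaddr=453: (3,2) in TLB -> HIT
vaddr=445: (3,1) not in TLB -> MISS, insert
vaddr=435: (3,1) in TLB -> HIT
vaddr=465: (3,2) in TLB -> HIT

Answer: MISS HIT MISS HIT HIT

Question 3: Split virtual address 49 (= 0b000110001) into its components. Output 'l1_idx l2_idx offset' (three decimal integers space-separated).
vaddr = 49 = 0b000110001
  top 2 bits -> l1_idx = 0
  next 2 bits -> l2_idx = 1
  bottom 5 bits -> offset = 17

Answer: 0 1 17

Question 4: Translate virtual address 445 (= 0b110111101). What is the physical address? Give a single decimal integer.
vaddr = 445 = 0b110111101
Split: l1_idx=3, l2_idx=1, offset=29
L1[3] = 3
L2[3][1] = 14
paddr = 14 * 32 + 29 = 477

Answer: 477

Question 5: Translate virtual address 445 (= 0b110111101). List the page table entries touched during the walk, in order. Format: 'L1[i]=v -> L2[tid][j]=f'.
Answer: L1[3]=3 -> L2[3][1]=14

Derivation:
vaddr = 445 = 0b110111101
Split: l1_idx=3, l2_idx=1, offset=29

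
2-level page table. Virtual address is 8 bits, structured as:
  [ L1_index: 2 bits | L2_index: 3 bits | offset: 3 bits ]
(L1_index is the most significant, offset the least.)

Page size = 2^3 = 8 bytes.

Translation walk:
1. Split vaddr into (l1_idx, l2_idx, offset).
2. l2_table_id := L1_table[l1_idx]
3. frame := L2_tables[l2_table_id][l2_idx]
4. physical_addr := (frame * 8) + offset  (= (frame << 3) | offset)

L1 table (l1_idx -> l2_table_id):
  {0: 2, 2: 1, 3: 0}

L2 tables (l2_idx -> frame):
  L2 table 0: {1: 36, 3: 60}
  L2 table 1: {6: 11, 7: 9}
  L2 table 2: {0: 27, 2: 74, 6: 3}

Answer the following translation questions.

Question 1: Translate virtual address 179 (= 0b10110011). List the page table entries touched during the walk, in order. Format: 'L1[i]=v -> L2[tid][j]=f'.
vaddr = 179 = 0b10110011
Split: l1_idx=2, l2_idx=6, offset=3

Answer: L1[2]=1 -> L2[1][6]=11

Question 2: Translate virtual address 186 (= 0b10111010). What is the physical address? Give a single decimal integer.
Answer: 74

Derivation:
vaddr = 186 = 0b10111010
Split: l1_idx=2, l2_idx=7, offset=2
L1[2] = 1
L2[1][7] = 9
paddr = 9 * 8 + 2 = 74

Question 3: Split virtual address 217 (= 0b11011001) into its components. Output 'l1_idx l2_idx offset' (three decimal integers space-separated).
vaddr = 217 = 0b11011001
  top 2 bits -> l1_idx = 3
  next 3 bits -> l2_idx = 3
  bottom 3 bits -> offset = 1

Answer: 3 3 1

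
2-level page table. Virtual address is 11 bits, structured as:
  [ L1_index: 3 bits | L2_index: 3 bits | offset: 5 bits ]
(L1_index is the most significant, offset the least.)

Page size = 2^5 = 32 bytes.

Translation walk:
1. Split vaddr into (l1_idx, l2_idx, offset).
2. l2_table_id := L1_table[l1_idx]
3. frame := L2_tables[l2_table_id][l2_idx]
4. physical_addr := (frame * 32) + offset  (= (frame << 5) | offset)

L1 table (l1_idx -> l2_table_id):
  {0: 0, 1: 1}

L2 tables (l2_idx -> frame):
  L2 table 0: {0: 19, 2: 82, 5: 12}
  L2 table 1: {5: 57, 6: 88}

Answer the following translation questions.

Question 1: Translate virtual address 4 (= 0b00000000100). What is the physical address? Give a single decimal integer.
vaddr = 4 = 0b00000000100
Split: l1_idx=0, l2_idx=0, offset=4
L1[0] = 0
L2[0][0] = 19
paddr = 19 * 32 + 4 = 612

Answer: 612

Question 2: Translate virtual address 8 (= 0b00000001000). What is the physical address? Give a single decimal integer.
Answer: 616

Derivation:
vaddr = 8 = 0b00000001000
Split: l1_idx=0, l2_idx=0, offset=8
L1[0] = 0
L2[0][0] = 19
paddr = 19 * 32 + 8 = 616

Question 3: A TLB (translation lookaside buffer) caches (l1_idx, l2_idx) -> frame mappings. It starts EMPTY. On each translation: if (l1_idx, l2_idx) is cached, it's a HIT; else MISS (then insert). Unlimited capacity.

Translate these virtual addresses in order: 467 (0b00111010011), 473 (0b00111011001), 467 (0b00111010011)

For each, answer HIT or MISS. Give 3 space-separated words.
Answer: MISS HIT HIT

Derivation:
vaddr=467: (1,6) not in TLB -> MISS, insert
vaddr=473: (1,6) in TLB -> HIT
vaddr=467: (1,6) in TLB -> HIT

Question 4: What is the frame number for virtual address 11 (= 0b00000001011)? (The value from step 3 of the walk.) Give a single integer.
Answer: 19

Derivation:
vaddr = 11: l1_idx=0, l2_idx=0
L1[0] = 0; L2[0][0] = 19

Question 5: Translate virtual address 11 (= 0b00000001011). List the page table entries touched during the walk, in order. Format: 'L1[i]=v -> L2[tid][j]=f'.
vaddr = 11 = 0b00000001011
Split: l1_idx=0, l2_idx=0, offset=11

Answer: L1[0]=0 -> L2[0][0]=19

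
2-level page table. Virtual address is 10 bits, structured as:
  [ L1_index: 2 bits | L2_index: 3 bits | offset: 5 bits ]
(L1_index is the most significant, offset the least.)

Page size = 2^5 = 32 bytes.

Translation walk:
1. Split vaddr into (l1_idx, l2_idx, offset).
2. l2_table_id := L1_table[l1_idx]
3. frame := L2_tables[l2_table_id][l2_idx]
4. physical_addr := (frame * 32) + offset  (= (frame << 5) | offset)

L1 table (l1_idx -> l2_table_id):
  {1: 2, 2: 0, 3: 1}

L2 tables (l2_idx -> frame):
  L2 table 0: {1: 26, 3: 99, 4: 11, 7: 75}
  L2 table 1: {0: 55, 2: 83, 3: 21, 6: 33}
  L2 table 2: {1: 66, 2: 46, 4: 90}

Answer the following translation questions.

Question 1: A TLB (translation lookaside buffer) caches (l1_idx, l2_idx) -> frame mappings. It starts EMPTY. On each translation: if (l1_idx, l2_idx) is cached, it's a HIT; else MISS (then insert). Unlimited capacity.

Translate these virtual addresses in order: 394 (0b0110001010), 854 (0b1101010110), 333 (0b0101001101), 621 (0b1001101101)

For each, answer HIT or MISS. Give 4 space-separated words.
Answer: MISS MISS MISS MISS

Derivation:
vaddr=394: (1,4) not in TLB -> MISS, insert
vaddr=854: (3,2) not in TLB -> MISS, insert
vaddr=333: (1,2) not in TLB -> MISS, insert
vaddr=621: (2,3) not in TLB -> MISS, insert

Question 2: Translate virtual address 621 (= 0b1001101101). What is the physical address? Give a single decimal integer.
vaddr = 621 = 0b1001101101
Split: l1_idx=2, l2_idx=3, offset=13
L1[2] = 0
L2[0][3] = 99
paddr = 99 * 32 + 13 = 3181

Answer: 3181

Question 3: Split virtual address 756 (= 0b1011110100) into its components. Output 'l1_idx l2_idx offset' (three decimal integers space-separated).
Answer: 2 7 20

Derivation:
vaddr = 756 = 0b1011110100
  top 2 bits -> l1_idx = 2
  next 3 bits -> l2_idx = 7
  bottom 5 bits -> offset = 20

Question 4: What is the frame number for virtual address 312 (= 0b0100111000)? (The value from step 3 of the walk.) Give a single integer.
vaddr = 312: l1_idx=1, l2_idx=1
L1[1] = 2; L2[2][1] = 66

Answer: 66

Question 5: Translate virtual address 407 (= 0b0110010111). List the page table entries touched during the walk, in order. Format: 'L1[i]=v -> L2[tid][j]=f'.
vaddr = 407 = 0b0110010111
Split: l1_idx=1, l2_idx=4, offset=23

Answer: L1[1]=2 -> L2[2][4]=90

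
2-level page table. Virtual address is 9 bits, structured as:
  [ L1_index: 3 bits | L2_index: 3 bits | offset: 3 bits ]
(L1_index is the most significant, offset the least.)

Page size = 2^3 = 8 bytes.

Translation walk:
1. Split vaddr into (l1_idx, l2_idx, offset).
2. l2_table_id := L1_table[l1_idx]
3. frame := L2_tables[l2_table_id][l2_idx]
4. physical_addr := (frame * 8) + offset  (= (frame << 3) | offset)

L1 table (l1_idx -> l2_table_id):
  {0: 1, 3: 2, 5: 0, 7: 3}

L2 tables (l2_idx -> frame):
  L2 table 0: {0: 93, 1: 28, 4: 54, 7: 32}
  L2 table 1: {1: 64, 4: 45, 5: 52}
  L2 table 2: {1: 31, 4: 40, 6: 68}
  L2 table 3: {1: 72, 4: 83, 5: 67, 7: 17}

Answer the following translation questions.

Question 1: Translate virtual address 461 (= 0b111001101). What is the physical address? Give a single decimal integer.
vaddr = 461 = 0b111001101
Split: l1_idx=7, l2_idx=1, offset=5
L1[7] = 3
L2[3][1] = 72
paddr = 72 * 8 + 5 = 581

Answer: 581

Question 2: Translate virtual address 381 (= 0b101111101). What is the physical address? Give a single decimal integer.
vaddr = 381 = 0b101111101
Split: l1_idx=5, l2_idx=7, offset=5
L1[5] = 0
L2[0][7] = 32
paddr = 32 * 8 + 5 = 261

Answer: 261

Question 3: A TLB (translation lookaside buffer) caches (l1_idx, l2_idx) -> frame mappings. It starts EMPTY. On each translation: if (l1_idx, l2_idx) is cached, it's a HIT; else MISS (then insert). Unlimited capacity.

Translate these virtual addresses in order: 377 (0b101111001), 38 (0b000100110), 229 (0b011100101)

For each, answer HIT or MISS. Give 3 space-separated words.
vaddr=377: (5,7) not in TLB -> MISS, insert
vaddr=38: (0,4) not in TLB -> MISS, insert
vaddr=229: (3,4) not in TLB -> MISS, insert

Answer: MISS MISS MISS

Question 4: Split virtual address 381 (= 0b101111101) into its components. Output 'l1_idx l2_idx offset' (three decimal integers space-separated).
vaddr = 381 = 0b101111101
  top 3 bits -> l1_idx = 5
  next 3 bits -> l2_idx = 7
  bottom 3 bits -> offset = 5

Answer: 5 7 5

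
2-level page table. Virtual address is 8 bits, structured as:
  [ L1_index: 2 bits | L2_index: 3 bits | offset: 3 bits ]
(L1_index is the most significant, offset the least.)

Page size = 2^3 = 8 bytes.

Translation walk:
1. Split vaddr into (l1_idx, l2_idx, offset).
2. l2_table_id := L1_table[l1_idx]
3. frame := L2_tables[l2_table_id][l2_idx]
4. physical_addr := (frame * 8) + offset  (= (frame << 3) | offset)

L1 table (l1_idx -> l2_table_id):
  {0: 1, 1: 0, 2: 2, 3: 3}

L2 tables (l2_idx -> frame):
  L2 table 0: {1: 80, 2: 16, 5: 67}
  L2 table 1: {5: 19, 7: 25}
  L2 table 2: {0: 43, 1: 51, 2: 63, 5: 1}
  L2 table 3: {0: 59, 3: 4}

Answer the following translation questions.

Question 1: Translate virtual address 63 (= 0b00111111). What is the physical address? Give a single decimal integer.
Answer: 207

Derivation:
vaddr = 63 = 0b00111111
Split: l1_idx=0, l2_idx=7, offset=7
L1[0] = 1
L2[1][7] = 25
paddr = 25 * 8 + 7 = 207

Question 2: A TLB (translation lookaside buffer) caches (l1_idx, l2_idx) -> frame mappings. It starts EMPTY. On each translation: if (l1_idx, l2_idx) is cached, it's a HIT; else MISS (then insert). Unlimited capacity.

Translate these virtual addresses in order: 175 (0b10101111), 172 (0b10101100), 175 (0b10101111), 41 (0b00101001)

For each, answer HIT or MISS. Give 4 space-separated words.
vaddr=175: (2,5) not in TLB -> MISS, insert
vaddr=172: (2,5) in TLB -> HIT
vaddr=175: (2,5) in TLB -> HIT
vaddr=41: (0,5) not in TLB -> MISS, insert

Answer: MISS HIT HIT MISS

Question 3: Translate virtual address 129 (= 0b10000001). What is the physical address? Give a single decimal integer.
vaddr = 129 = 0b10000001
Split: l1_idx=2, l2_idx=0, offset=1
L1[2] = 2
L2[2][0] = 43
paddr = 43 * 8 + 1 = 345

Answer: 345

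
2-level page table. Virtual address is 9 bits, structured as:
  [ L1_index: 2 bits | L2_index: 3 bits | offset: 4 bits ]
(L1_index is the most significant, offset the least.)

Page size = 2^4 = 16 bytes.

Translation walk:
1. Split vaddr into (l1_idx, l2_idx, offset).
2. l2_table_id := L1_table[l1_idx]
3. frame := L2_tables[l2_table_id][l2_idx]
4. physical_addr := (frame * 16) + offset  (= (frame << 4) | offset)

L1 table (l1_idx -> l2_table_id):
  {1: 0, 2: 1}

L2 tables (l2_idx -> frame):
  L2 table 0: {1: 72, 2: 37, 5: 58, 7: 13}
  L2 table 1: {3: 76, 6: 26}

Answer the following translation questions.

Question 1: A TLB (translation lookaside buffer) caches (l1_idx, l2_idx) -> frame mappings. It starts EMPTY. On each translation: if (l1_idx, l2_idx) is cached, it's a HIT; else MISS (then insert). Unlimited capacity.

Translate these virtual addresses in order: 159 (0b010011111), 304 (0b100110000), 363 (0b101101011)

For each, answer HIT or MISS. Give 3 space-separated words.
vaddr=159: (1,1) not in TLB -> MISS, insert
vaddr=304: (2,3) not in TLB -> MISS, insert
vaddr=363: (2,6) not in TLB -> MISS, insert

Answer: MISS MISS MISS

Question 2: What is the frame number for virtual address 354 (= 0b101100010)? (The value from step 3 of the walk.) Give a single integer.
vaddr = 354: l1_idx=2, l2_idx=6
L1[2] = 1; L2[1][6] = 26

Answer: 26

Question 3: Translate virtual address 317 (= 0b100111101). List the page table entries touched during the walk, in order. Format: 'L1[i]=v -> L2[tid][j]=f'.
Answer: L1[2]=1 -> L2[1][3]=76

Derivation:
vaddr = 317 = 0b100111101
Split: l1_idx=2, l2_idx=3, offset=13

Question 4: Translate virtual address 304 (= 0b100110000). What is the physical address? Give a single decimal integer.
vaddr = 304 = 0b100110000
Split: l1_idx=2, l2_idx=3, offset=0
L1[2] = 1
L2[1][3] = 76
paddr = 76 * 16 + 0 = 1216

Answer: 1216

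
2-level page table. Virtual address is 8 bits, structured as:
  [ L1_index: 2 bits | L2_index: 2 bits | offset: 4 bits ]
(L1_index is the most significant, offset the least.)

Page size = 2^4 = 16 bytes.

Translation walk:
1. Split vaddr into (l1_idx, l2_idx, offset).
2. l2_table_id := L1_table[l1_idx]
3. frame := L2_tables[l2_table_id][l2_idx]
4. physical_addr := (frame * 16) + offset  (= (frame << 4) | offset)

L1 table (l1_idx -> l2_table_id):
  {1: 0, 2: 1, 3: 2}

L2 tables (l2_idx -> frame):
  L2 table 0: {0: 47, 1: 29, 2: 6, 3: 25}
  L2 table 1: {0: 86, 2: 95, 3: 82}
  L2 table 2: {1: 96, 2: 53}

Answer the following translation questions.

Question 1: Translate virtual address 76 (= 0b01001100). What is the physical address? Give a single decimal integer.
vaddr = 76 = 0b01001100
Split: l1_idx=1, l2_idx=0, offset=12
L1[1] = 0
L2[0][0] = 47
paddr = 47 * 16 + 12 = 764

Answer: 764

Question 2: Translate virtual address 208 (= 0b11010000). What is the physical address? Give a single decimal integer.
Answer: 1536

Derivation:
vaddr = 208 = 0b11010000
Split: l1_idx=3, l2_idx=1, offset=0
L1[3] = 2
L2[2][1] = 96
paddr = 96 * 16 + 0 = 1536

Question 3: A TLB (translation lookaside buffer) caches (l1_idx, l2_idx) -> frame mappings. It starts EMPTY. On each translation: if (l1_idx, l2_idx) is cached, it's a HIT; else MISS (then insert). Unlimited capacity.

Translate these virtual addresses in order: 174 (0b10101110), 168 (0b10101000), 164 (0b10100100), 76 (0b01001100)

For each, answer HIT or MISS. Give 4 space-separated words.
vaddr=174: (2,2) not in TLB -> MISS, insert
vaddr=168: (2,2) in TLB -> HIT
vaddr=164: (2,2) in TLB -> HIT
vaddr=76: (1,0) not in TLB -> MISS, insert

Answer: MISS HIT HIT MISS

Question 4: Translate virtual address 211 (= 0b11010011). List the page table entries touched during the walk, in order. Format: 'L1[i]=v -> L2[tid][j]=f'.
vaddr = 211 = 0b11010011
Split: l1_idx=3, l2_idx=1, offset=3

Answer: L1[3]=2 -> L2[2][1]=96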